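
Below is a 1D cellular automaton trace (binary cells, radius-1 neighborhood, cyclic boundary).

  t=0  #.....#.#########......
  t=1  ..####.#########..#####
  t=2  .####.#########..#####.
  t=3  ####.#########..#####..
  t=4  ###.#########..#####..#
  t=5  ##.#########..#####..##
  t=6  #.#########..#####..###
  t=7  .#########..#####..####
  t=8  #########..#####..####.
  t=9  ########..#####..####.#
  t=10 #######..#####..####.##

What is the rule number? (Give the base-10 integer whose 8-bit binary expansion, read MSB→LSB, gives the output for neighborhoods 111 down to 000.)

171

  [7] ### => #  t=0,i=9
  [6] ##. => .  t=0,i=16
  [5] #.# => #  t=0,i=7
  [4] #.. => .  t=0,i=1
  [3] .## => #  t=0,i=8
  [2] .#. => .  t=0,i=0
  [1] ..# => #  t=0,i=5
  [0] ... => #  t=0,i=2
  bits 10101011 = 171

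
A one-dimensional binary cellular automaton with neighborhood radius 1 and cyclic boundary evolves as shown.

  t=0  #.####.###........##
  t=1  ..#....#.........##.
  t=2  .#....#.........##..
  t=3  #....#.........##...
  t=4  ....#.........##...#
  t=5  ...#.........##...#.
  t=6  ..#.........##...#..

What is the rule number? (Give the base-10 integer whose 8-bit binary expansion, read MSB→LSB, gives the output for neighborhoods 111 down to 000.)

10

  nb ###: next=.  (t=0,i=3, bit7=0)
  nb ##.: next=.  (t=0,i=0, bit6=0)
  nb #.#: next=.  (t=0,i=1, bit5=0)
  nb #..: next=.  (t=0,i=10, bit4=0)
  nb .##: next=#  (t=0,i=2, bit3=1)
  nb .#.: next=.  (t=1,i=2, bit2=0)
  nb ..#: next=#  (t=0,i=17, bit1=1)
  nb ...: next=.  (t=0,i=11, bit0=0)
  bits 00001010 = 10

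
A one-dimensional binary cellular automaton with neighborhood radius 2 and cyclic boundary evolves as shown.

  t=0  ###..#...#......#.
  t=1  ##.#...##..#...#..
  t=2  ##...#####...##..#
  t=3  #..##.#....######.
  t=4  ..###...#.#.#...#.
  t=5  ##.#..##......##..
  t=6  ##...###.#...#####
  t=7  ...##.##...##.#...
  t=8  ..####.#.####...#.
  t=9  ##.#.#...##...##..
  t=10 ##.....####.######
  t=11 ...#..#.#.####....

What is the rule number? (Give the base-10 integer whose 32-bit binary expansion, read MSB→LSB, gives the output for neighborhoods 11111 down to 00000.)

  ##### -> .   bit 31 = 0  t=2,i=7
  ####. -> .   bit 30 = 0  t=2,i=8
  ###.# -> #   bit 29 = 1  t=3,i=16
  ###.. -> .   bit 28 = 0  t=0,i=2
  ##.## -> #   bit 27 = 1  t=7,i=5
  ##.#. -> .   bit 26 = 0  t=1,i=2
  ##..# -> #   bit 25 = 1  t=0,i=3
  ##... -> .   bit 24 = 0  t=2,i=2
  #.### -> #   bit 23 = 1  t=0,i=0
  #.##. -> .   bit 22 = 0  t=7,i=6
  #.#.# -> .   bit 21 = 0  t=4,i=10
  #.#.. -> .   bit 20 = 0  t=1,i=3
  #..## -> #   bit 19 = 1  t=1,i=17
  #..#. -> .   bit 18 = 0  t=0,i=4
  #...# -> #   bit 17 = 1  t=0,i=7
  #.... -> #   bit 16 = 1  t=0,i=11
  .#### -> #   bit 15 = 1  t=2,i=6
  .###. -> #   bit 14 = 1  t=0,i=1
  .##.# -> #   bit 13 = 1  t=1,i=1
  .##.. -> #   bit 12 = 1  t=1,i=8
  .#.## -> .   bit 11 = 0  t=0,i=17
  .#.#. -> .   bit 10 = 0  t=4,i=9
  .#..# -> .   bit 9 = 0  t=1,i=16
  .#... -> .   bit 8 = 0  t=0,i=6
  ..### -> .   bit 7 = 0  t=2,i=5
  ..##. -> #   bit 6 = 1  t=1,i=0
  ..#.# -> .   bit 5 = 0  t=0,i=16
  ..#.. -> .   bit 4 = 0  t=0,i=5
  ...## -> #   bit 3 = 1  t=1,i=6
  ...#. -> #   bit 2 = 1  t=0,i=8
  ....# -> .   bit 1 = 0  t=0,i=14
  ..... -> .   bit 0 = 0  t=0,i=12
  bits 00101010100010111111000001001100 = 713814092

713814092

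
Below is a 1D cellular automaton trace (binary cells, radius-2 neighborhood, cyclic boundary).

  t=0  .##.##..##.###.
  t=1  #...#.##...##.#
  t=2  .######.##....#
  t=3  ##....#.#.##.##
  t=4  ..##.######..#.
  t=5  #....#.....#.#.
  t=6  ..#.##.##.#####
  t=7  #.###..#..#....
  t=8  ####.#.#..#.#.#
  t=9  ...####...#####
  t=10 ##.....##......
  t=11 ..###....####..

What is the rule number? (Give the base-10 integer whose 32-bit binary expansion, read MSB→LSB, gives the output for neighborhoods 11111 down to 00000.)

669731893

  nb #####: next=.  (t=2,i=3, bit31=0)
  nb ####.: next=.  (t=2,i=5, bit30=0)
  nb ###.#: next=#  (t=2,i=6, bit29=1)
  nb ###..: next=.  (t=0,i=13, bit28=0)
  nb ##.##: next=.  (t=0,i=3, bit27=0)
  nb ##.#.: next=#  (t=8,i=4, bit26=1)
  nb ##..#: next=#  (t=0,i=6, bit25=1)
  nb ##...: next=#  (t=1,i=1, bit24=1)
  nb #.###: next=#  (t=0,i=11, bit23=1)
  nb #.##.: next=#  (t=0,i=4, bit22=1)
  nb #.#.#: next=#  (t=3,i=8, bit21=1)
  nb #.#..: next=.  (t=5,i=0, bit20=0)
  nb #..##: next=#  (t=0,i=0, bit19=1)
  nb #..#.: next=.  (t=4,i=12, bit18=0)
  nb #...#: next=#  (t=1,i=2, bit17=1)
  nb #....: next=#  (t=2,i=11, bit16=1)
  nb .####: next=.  (t=2,i=2, bit15=0)
  nb .###.: next=#  (t=0,i=12, bit14=1)
  nb .##.#: next=.  (t=0,i=2, bit13=0)
  nb .##..: next=.  (t=0,i=5, bit12=0)
  nb .#.##: next=#  (t=1,i=5, bit11=1)
  nb .#.#.: next=#  (t=3,i=7, bit10=1)
  nb .#..#: next=.  (t=7,i=8, bit9=0)
  nb .#...: next=.  (t=4,i=14, bit8=0)
  nb ..###: next=.  (t=9,i=3, bit7=0)
  nb ..##.: next=.  (t=0,i=1, bit6=0)
  nb ..#.#: next=#  (t=1,i=4, bit5=1)
  nb ..#..: next=#  (t=4,i=13, bit4=1)
  nb ...##: next=.  (t=1,i=10, bit3=0)
  nb ...#.: next=#  (t=1,i=3, bit2=1)
  nb ....#: next=.  (t=2,i=12, bit1=0)
  nb .....: next=#  (t=5,i=8, bit0=1)
  bits 00100111111010110100110000110101 = 669731893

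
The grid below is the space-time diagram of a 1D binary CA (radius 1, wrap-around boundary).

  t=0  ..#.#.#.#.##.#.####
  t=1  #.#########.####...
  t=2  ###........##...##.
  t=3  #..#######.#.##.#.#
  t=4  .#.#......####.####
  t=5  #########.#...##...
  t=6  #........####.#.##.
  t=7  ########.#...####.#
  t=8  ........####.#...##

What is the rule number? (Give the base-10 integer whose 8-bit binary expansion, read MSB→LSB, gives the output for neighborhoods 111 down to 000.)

  [7] ### => .  t=0,i=16
  [6] ##. => .  t=0,i=11
  [5] #.# => #  t=0,i=3
  [4] #.. => #  t=0,i=0
  [3] .## => #  t=0,i=10
  [2] .#. => #  t=0,i=2
  [1] ..# => .  t=0,i=1
  [0] ... => #  t=1,i=17
  bits 00111101 = 61

61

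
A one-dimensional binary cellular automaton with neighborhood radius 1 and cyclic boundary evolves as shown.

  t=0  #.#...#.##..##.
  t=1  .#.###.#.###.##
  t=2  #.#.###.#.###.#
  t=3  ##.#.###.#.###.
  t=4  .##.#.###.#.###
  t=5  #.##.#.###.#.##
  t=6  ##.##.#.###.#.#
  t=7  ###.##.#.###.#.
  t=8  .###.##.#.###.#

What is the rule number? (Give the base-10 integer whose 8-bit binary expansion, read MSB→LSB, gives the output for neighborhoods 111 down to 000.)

243

  ### -> #   bit 7 = 1  t=1,i=4
  ##. -> #   bit 6 = 1  t=0,i=9
  #.# -> #   bit 5 = 1  t=0,i=1
  #.. -> #   bit 4 = 1  t=0,i=3
  .## -> .   bit 3 = 0  t=0,i=8
  .#. -> .   bit 2 = 0  t=0,i=0
  ..# -> #   bit 1 = 1  t=0,i=5
  ... -> #   bit 0 = 1  t=0,i=4
  bits 11110011 = 243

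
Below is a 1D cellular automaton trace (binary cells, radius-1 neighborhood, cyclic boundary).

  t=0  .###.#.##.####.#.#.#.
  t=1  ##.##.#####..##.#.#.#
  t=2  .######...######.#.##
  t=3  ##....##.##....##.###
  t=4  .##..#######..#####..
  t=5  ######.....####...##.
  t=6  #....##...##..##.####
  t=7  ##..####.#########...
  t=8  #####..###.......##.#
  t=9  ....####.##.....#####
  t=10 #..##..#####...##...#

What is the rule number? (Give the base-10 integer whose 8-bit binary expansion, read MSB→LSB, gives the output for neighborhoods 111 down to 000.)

122

  nb ###: next=.  (t=0,i=2, bit7=0)
  nb ##.: next=#  (t=0,i=3, bit6=1)
  nb #.#: next=#  (t=0,i=4, bit5=1)
  nb #..: next=#  (t=0,i=20, bit4=1)
  nb .##: next=#  (t=0,i=1, bit3=1)
  nb .#.: next=.  (t=0,i=5, bit2=0)
  nb ..#: next=#  (t=0,i=0, bit1=1)
  nb ...: next=.  (t=2,i=8, bit0=0)
  bits 01111010 = 122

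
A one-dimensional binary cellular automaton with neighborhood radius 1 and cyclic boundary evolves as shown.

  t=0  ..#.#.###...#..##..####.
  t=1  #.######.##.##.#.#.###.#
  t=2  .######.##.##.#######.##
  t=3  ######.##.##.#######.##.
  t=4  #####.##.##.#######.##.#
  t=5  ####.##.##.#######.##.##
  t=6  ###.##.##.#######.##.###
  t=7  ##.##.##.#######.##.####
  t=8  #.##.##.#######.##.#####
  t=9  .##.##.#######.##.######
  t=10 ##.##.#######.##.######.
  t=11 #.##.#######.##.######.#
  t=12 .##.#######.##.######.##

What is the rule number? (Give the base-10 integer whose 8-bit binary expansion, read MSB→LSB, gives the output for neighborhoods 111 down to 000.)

  ###|#  b7=1 t=0,i=7
  ##.|.  b6=0 t=0,i=8
  #.#|#  b5=1 t=0,i=3
  #..|#  b4=1 t=0,i=9
  .##|#  b3=1 t=0,i=6
  .#.|#  b2=1 t=0,i=2
  ..#|.  b1=0 t=0,i=1
  ...|#  b0=1 t=0,i=0
  bits 10111101 = 189

189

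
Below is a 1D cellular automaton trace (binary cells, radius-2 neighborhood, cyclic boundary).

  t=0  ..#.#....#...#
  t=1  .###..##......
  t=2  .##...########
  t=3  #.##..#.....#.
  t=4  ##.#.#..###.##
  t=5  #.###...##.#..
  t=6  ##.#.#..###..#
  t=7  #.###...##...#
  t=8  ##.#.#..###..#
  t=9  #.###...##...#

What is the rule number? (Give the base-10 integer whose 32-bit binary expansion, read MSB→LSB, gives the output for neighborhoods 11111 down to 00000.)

  [31] ##### => .  t=2,i=8
  [30] ####. => #  t=2,i=12
  [29] ###.# => .  t=2,i=13
  [28] ###.. => .  t=1,i=3
  [27] ##.## => #  t=2,i=0
  [26] ##.#. => #  t=4,i=2
  [25] ##..# => .  t=1,i=4
  [24] ##... => #  t=1,i=8
  [23] #.### => .  t=4,i=12
  [22] #.##. => .  t=2,i=1
  [21] #.#.# => #  t=3,i=0
  [20] #.#.. => .  t=0,i=4
  [19] #..## => .  t=1,i=5
  [18] #..#. => #  t=0,i=1
  [17] #...# => .  t=0,i=11
  [16] #.... => #  t=0,i=6
  [15] .#### => .  t=2,i=7
  [14] .###. => #  t=1,i=2
  [13] .##.# => #  t=5,i=9
  [12] .##.. => #  t=1,i=7
  [11] .#.## => #  t=3,i=1
  [10] .#.#. => #  t=0,i=3
  [9] .#..# => .  t=0,i=0
  [8] .#... => .  t=0,i=5
  [7] ..### => #  t=1,i=1
  [6] ..##. => #  t=1,i=6
  [5] ..#.# => #  t=0,i=2
  [4] ..#.. => .  t=0,i=9
  [3] ...## => .  t=1,i=0
  [2] ...#. => .  t=0,i=8
  [1] ....# => #  t=0,i=7
  [0] ..... => #  t=1,i=10
  bits 01001101001001010111110011100011 = 1294302435

1294302435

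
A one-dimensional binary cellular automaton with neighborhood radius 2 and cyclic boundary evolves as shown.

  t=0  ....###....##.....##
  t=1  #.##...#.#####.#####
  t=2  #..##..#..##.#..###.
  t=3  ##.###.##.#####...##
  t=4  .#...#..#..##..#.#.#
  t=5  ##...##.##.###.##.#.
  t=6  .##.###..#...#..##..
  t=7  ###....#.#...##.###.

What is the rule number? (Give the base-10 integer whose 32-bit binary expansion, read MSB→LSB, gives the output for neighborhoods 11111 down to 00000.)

2802890363

  #####|#  b31=1 t=1,i=11
  ####.|.  b30=0 t=1,i=12
  ###.#|#  b29=1 t=1,i=0
  ###..|.  b28=0 t=0,i=6
  ##.##|.  b27=0 t=1,i=1
  ##.#.|#  b26=1 t=2,i=12
  ##..#|#  b25=1 t=2,i=5
  ##...|#  b24=1 t=0,i=0
  #.###|.  b23=0 t=1,i=9
  #.##.|.  b22=0 t=1,i=2
  #.#.#|.  b21=0 t=4,i=17
  #.#..|#  b20=1 t=2,i=0
  #..##|.  b19=0 t=2,i=2
  #..#.|.  b18=0 t=2,i=6
  #...#|.  b17=0 t=1,i=5
  #....|.  b16=0 t=0,i=1
  .####|#  b15=1 t=1,i=10
  .###.|.  b14=0 t=0,i=5
  .##.#|#  b13=1 t=2,i=11
  .##..|#  b12=1 t=0,i=12
  .#.##|.  b11=0 t=1,i=8
  .#.#.|#  b10=1 t=4,i=0
  .#..#|#  b9=1 t=2,i=1
  .#...|.  b8=0 t=4,i=2
  ..###|.  b7=0 t=0,i=4
  ..##.|#  b6=1 t=0,i=11
  ..#.#|#  b5=1 t=1,i=7
  ..#..|#  b4=1 t=2,i=7
  ...##|#  b3=1 t=0,i=3
  ...#.|.  b2=0 t=1,i=6
  ....#|#  b1=1 t=0,i=2
  .....|#  b0=1 t=0,i=15
  bits 10100111000100001011011001111011 = 2802890363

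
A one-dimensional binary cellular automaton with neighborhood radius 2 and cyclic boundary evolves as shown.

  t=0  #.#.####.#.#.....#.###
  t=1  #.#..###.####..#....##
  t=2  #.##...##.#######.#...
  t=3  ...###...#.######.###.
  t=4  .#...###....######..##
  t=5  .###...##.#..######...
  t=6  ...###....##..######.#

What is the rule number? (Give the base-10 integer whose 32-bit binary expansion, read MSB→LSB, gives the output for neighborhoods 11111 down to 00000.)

  ##### -> #   bit 31 = 1  t=2,i=12
  ####. -> #   bit 30 = 1  t=0,i=6
  ###.# -> #   bit 29 = 1  t=0,i=0
  ###.. -> #   bit 28 = 1  t=1,i=12
  ##.## -> #   bit 27 = 1  t=1,i=8
  ##.#. -> .   bit 26 = 0  t=0,i=1
  ##..# -> #   bit 25 = 1  t=1,i=13
  ##... -> #   bit 24 = 1  t=2,i=4
  #.### -> .   bit 23 = 0  t=0,i=4
  #.##. -> .   bit 22 = 0  t=2,i=2
  #.#.# -> #   bit 21 = 1  t=0,i=2
  #.#.. -> #   bit 20 = 1  t=0,i=11
  #..## -> .   bit 19 = 0  t=1,i=4
  #..#. -> #   bit 18 = 1  t=1,i=14
  #...# -> #   bit 17 = 1  t=2,i=5
  #.... -> .   bit 16 = 0  t=0,i=13
  .#### -> #   bit 15 = 1  t=0,i=5
  .###. -> .   bit 14 = 0  t=1,i=6
  .##.# -> .   bit 13 = 0  t=2,i=8
  .##.. -> #   bit 12 = 1  t=2,i=3
  .#.## -> .   bit 11 = 0  t=0,i=3
  .#.#. -> #   bit 10 = 1  t=0,i=10
  .#..# -> #   bit 9 = 1  t=1,i=3
  .#... -> #   bit 8 = 1  t=0,i=12
  ..### -> .   bit 7 = 0  t=1,i=5
  ..##. -> .   bit 6 = 0  t=2,i=7
  ..#.# -> .   bit 5 = 0  t=0,i=17
  ..#.. -> #   bit 4 = 1  t=1,i=15
  ...## -> .   bit 3 = 0  t=1,i=19
  ...#. -> .   bit 2 = 0  t=0,i=16
  ....# -> #   bit 1 = 1  t=0,i=15
  ..... -> .   bit 0 = 0  t=0,i=14
  bits 11111011001101101001011100010010 = 4214658834

4214658834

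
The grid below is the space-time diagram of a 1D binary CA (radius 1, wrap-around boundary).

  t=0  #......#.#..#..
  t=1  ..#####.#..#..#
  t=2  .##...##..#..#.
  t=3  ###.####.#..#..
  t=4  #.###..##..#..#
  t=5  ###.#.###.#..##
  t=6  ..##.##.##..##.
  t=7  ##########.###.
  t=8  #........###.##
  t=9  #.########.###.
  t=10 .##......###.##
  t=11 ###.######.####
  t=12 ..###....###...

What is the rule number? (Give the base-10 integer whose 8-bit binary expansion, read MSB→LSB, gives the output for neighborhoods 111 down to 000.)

  ###|.  b7=0 t=1,i=3
  ##.|#  b6=1 t=1,i=6
  #.#|#  b5=1 t=0,i=8
  #..|.  b4=0 t=0,i=1
  .##|#  b3=1 t=1,i=2
  .#.|.  b2=0 t=0,i=0
  ..#|#  b1=1 t=0,i=6
  ...|#  b0=1 t=0,i=2
  bits 01101011 = 107

107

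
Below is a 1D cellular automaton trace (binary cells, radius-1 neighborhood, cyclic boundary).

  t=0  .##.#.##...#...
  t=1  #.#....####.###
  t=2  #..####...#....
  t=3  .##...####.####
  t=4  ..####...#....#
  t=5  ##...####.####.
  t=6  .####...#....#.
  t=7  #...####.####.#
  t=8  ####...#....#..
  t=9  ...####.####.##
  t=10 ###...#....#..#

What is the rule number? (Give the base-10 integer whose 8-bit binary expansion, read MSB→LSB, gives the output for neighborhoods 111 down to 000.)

83

  nb ###: next=.  (t=1,i=8, bit7=0)
  nb ##.: next=#  (t=0,i=2, bit6=1)
  nb #.#: next=.  (t=0,i=3, bit5=0)
  nb #..: next=#  (t=0,i=8, bit4=1)
  nb .##: next=.  (t=0,i=1, bit3=0)
  nb .#.: next=.  (t=0,i=4, bit2=0)
  nb ..#: next=#  (t=0,i=0, bit1=1)
  nb ...: next=#  (t=0,i=9, bit0=1)
  bits 01010011 = 83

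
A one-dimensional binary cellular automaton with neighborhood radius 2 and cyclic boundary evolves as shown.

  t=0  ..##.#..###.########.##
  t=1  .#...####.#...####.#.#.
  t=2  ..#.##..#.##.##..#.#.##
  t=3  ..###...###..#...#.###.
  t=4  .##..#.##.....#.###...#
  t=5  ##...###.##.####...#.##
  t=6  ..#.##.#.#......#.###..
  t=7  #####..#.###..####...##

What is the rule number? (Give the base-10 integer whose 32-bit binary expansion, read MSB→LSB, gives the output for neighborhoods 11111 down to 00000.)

2709064622

  [31] ##### => #  t=0,i=14
  [30] ####. => .  t=0,i=18
  [29] ###.# => #  t=0,i=10
  [28] ###.. => .  t=3,i=4
  [27] ##.## => .  t=0,i=11
  [26] ##.#. => .  t=0,i=4
  [25] ##..# => .  t=0,i=0
  [24] ##... => #  t=3,i=5
  [23] #.### => .  t=0,i=12
  [22] #.##. => #  t=0,i=21
  [21] #.#.# => #  t=1,i=19
  [20] #.#.. => #  t=0,i=5
  [19] #..## => #  t=0,i=1
  [18] #..#. => .  t=1,i=0
  [17] #...# => .  t=1,i=3
  [16] #.... => #  t=4,i=10
  [15] .#### => .  t=0,i=13
  [14] .###. => .  t=0,i=9
  [13] .##.# => .  t=0,i=3
  [12] .##.. => .  t=0,i=22
  [11] .#.## => #  t=2,i=3
  [10] .#.#. => .  t=1,i=20
  [9] .#..# => #  t=0,i=6
  [8] .#... => #  t=1,i=2
  [7] ..### => #  t=0,i=8
  [6] ..##. => .  t=0,i=2
  [5] ..#.# => #  t=2,i=2
  [4] ..#.. => .  t=1,i=1
  [3] ...## => #  t=1,i=4
  [2] ...#. => #  t=3,i=16
  [1] ....# => #  t=4,i=12
  [0] ..... => .  t=4,i=11
  bits 10100001011110010000101110101110 = 2709064622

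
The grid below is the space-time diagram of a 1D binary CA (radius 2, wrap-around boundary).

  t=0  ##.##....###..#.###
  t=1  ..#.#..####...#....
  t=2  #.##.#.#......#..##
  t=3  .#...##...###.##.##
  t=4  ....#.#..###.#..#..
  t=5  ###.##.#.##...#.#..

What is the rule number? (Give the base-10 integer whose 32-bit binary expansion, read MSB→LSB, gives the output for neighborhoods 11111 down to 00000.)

136337083

  ##### -> .   bit 31 = 0  t=0,i=18
  ####. -> .   bit 30 = 0  t=0,i=0
  ###.# -> .   bit 29 = 0  t=0,i=1
  ###.. -> .   bit 28 = 0  t=0,i=11
  ##.## -> #   bit 27 = 1  t=0,i=2
  ##.#. -> .   bit 26 = 0  t=2,i=4
  ##..# -> .   bit 25 = 0  t=0,i=12
  ##... -> .   bit 24 = 0  t=0,i=5
  #.### -> .   bit 23 = 0  t=0,i=16
  #.##. -> .   bit 22 = 0  t=0,i=3
  #.#.# -> #   bit 21 = 1  t=2,i=5
  #.#.. -> .   bit 20 = 0  t=1,i=4
  #..## -> .   bit 19 = 0  t=1,i=6
  #..#. -> .   bit 18 = 0  t=0,i=13
  #...# -> .   bit 17 = 0  t=1,i=12
  #.... -> .   bit 16 = 0  t=0,i=6
  .#### -> .   bit 15 = 0  t=0,i=17
  .###. -> #   bit 14 = 1  t=0,i=10
  .##.# -> .   bit 13 = 0  t=2,i=3
  .##.. -> #   bit 12 = 1  t=0,i=4
  .#.## -> .   bit 11 = 0  t=0,i=15
  .#.#. -> #   bit 10 = 1  t=1,i=3
  .#..# -> #   bit 9 = 1  t=1,i=5
  .#... -> .   bit 8 = 0  t=1,i=15
  ..### -> #   bit 7 = 1  t=0,i=9
  ..##. -> .   bit 6 = 0  t=3,i=5
  ..#.# -> #   bit 5 = 1  t=0,i=14
  ..#.. -> #   bit 4 = 1  t=1,i=14
  ...## -> #   bit 3 = 1  t=0,i=8
  ...#. -> .   bit 2 = 0  t=1,i=1
  ....# -> #   bit 1 = 1  t=0,i=7
  ..... -> #   bit 0 = 1  t=1,i=17
  bits 00001000001000000101011010111011 = 136337083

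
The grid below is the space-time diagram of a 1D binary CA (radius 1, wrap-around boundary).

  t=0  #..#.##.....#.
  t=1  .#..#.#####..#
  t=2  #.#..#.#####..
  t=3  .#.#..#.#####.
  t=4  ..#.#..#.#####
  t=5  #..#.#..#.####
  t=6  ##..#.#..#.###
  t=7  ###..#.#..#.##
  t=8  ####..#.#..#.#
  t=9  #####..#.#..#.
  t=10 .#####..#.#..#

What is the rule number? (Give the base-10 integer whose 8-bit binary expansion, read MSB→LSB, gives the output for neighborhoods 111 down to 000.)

  ### -> #   bit 7 = 1  t=1,i=7
  ##. -> #   bit 6 = 1  t=0,i=6
  #.# -> #   bit 5 = 1  t=0,i=4
  #.. -> #   bit 4 = 1  t=0,i=1
  .## -> .   bit 3 = 0  t=0,i=5
  .#. -> .   bit 2 = 0  t=0,i=0
  ..# -> .   bit 1 = 0  t=0,i=2
  ... -> #   bit 0 = 1  t=0,i=8
  bits 11110001 = 241

241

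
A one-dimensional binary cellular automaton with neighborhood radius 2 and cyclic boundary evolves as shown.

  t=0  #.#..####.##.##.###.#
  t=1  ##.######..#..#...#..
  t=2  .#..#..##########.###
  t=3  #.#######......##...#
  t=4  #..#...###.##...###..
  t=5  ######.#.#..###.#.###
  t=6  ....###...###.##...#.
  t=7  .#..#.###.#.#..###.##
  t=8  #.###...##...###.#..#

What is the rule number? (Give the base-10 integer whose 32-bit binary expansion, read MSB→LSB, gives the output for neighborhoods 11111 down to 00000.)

1997452209

  #####|.  b31=0 t=1,i=5
  ####.|#  b30=1 t=0,i=7
  ###.#|#  b29=1 t=0,i=8
  ###..|#  b28=1 t=1,i=8
  ##.##|.  b27=0 t=0,i=9
  ##.#.|#  b26=1 t=0,i=1
  ##..#|#  b25=1 t=1,i=9
  ##...|#  b24=1 t=3,i=9
  #.###|.  b23=0 t=0,i=16
  #.##.|.  b22=0 t=0,i=10
  #.#.#|.  b21=0 t=5,i=7
  #.#..|.  b20=0 t=0,i=2
  #..##|#  b19=1 t=0,i=4
  #..#.|#  b18=1 t=1,i=10
  #...#|#  b17=1 t=1,i=16
  #....|.  b16=0 t=3,i=10
  .####|#  b15=1 t=0,i=6
  .###.|.  b14=0 t=0,i=17
  .##.#|#  b13=1 t=0,i=0
  .##..|#  b12=1 t=3,i=16
  .#.##|.  b11=0 t=5,i=17
  .#.#.|.  b10=0 t=5,i=8
  .#..#|#  b9=1 t=0,i=3
  .#...|#  b8=1 t=1,i=15
  ..###|#  b7=1 t=0,i=5
  ..##.|.  b6=0 t=1,i=0
  ..#.#|#  b5=1 t=7,i=4
  ..#..|#  b4=1 t=1,i=11
  ...##|.  b3=0 t=3,i=14
  ...#.|.  b2=0 t=1,i=17
  ....#|.  b1=0 t=3,i=13
  .....|#  b0=1 t=3,i=11
  bits 01110111000011101011001110110001 = 1997452209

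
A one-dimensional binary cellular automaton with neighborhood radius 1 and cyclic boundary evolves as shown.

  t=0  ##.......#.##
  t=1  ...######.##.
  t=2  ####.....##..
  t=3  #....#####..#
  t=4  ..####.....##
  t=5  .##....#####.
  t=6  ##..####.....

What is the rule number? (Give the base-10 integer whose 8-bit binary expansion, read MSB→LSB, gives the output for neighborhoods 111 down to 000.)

43

  ###|.  b7=0 t=0,i=0
  ##.|.  b6=0 t=0,i=1
  #.#|#  b5=1 t=0,i=10
  #..|.  b4=0 t=0,i=2
  .##|#  b3=1 t=0,i=11
  .#.|.  b2=0 t=0,i=9
  ..#|#  b1=1 t=0,i=8
  ...|#  b0=1 t=0,i=3
  bits 00101011 = 43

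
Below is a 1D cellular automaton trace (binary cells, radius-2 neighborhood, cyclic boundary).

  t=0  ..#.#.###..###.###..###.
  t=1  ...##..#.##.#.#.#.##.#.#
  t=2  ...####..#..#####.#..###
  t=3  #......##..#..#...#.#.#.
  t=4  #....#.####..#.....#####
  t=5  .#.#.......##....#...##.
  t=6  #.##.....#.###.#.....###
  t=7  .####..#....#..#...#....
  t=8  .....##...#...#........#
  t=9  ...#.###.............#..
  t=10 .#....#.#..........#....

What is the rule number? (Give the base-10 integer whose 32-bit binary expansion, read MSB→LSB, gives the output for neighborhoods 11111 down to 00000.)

  #####|#  b31=1 t=2,i=14
  ####.|.  b30=0 t=2,i=5
  ###.#|.  b29=0 t=0,i=13
  ###..|.  b28=0 t=0,i=8
  ##.##|#  b27=1 t=0,i=14
  ##.#.|.  b26=0 t=1,i=11
  ##..#|#  b25=1 t=0,i=9
  ##...|#  b24=1 t=0,i=23
  #.###|.  b23=0 t=0,i=6
  #.##.|#  b22=1 t=1,i=9
  #.#.#|#  b21=1 t=0,i=4
  #.#..|#  b20=1 t=1,i=23
  #..##|#  b19=1 t=0,i=10
  #..#.|#  b18=1 t=1,i=6
  #...#|.  b17=0 t=0,i=0
  #....|.  b16=0 t=3,i=2
  .####|.  b15=0 t=2,i=4
  .###.|#  b14=1 t=0,i=7
  .##.#|.  b13=0 t=1,i=10
  .##..|#  b12=1 t=1,i=4
  .#.##|.  b11=0 t=0,i=5
  .#.#.|#  b10=1 t=0,i=3
  .#..#|.  b9=0 t=2,i=10
  .#...|.  b8=0 t=1,i=0
  ..###|.  b7=0 t=0,i=11
  ..##.|#  b6=1 t=1,i=3
  ..#.#|.  b5=0 t=0,i=2
  ..#..|.  b4=0 t=2,i=9
  ...##|.  b3=0 t=1,i=2
  ...#.|.  b2=0 t=0,i=1
  ....#|#  b1=1 t=3,i=5
  .....|.  b0=0 t=3,i=3
  bits 10001011011111000101010001000010 = 2340181058

2340181058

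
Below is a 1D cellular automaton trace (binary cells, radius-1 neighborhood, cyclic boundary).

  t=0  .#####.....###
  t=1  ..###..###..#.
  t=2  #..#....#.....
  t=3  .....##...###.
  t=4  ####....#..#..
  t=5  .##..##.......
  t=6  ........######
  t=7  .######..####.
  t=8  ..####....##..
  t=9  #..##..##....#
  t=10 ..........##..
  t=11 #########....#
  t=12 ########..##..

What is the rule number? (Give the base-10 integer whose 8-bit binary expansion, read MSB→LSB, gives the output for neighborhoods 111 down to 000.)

129

  nb ###: next=#  (t=0,i=2, bit7=1)
  nb ##.: next=.  (t=0,i=5, bit6=0)
  nb #.#: next=.  (t=0,i=0, bit5=0)
  nb #..: next=.  (t=0,i=6, bit4=0)
  nb .##: next=.  (t=0,i=1, bit3=0)
  nb .#.: next=.  (t=1,i=12, bit2=0)
  nb ..#: next=.  (t=0,i=10, bit1=0)
  nb ...: next=#  (t=0,i=7, bit0=1)
  bits 10000001 = 129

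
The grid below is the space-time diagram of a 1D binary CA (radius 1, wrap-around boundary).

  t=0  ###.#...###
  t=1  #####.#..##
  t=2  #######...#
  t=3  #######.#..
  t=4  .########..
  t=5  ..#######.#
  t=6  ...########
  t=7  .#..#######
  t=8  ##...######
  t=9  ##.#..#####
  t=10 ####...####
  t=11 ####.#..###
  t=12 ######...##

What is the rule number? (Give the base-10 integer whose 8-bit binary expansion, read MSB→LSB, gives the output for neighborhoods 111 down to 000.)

  [7] ### => #  t=0,i=0
  [6] ##. => #  t=0,i=2
  [5] #.# => #  t=0,i=3
  [4] #.. => .  t=0,i=5
  [3] .## => .  t=0,i=8
  [2] .#. => #  t=0,i=4
  [1] ..# => .  t=0,i=7
  [0] ... => #  t=0,i=6
  bits 11100101 = 229

229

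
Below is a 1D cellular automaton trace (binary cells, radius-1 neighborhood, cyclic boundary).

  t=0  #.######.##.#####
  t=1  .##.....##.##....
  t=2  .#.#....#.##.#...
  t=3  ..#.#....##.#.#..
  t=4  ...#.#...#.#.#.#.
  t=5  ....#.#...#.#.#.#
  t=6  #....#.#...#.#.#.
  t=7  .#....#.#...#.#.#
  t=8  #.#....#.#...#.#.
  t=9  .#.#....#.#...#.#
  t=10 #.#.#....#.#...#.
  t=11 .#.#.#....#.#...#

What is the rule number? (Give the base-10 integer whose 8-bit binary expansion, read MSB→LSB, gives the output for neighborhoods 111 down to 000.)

56

  ### -> .   bit 7 = 0  t=0,i=3
  ##. -> .   bit 6 = 0  t=0,i=0
  #.# -> #   bit 5 = 1  t=0,i=1
  #.. -> #   bit 4 = 1  t=1,i=3
  .## -> #   bit 3 = 1  t=0,i=2
  .#. -> .   bit 2 = 0  t=2,i=1
  ..# -> .   bit 1 = 0  t=1,i=0
  ... -> .   bit 0 = 0  t=1,i=4
  bits 00111000 = 56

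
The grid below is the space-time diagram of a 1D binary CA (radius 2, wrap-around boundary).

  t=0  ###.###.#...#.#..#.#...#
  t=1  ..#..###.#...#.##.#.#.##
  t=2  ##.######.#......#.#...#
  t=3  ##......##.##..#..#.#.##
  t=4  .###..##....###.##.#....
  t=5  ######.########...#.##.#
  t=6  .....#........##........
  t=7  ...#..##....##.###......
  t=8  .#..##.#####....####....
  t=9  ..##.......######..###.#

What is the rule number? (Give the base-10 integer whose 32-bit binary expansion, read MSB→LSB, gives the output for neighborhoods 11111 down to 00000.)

923621258

  [31] ##### => .  t=2,i=5
  [30] ####. => .  t=0,i=1
  [29] ###.# => #  t=0,i=2
  [28] ###.. => #  t=3,i=1
  [27] ##.## => .  t=0,i=3
  [26] ##.#. => #  t=0,i=7
  [25] ##..# => #  t=1,i=0
  [24] ##... => #  t=3,i=2
  [23] #.### => .  t=0,i=4
  [22] #.##. => .  t=1,i=15
  [21] #.#.# => .  t=1,i=18
  [20] #.#.. => .  t=0,i=8
  [19] #..## => #  t=1,i=4
  [18] #..#. => #  t=0,i=16
  [17] #...# => .  t=0,i=10
  [16] #.... => #  t=2,i=12
  [15] .#### => .  t=0,i=0
  [14] .###. => #  t=0,i=5
  [13] .##.# => .  t=1,i=16
  [12] .##.. => #  t=1,i=23
  [11] .#.## => .  t=1,i=14
  [10] .#.#. => #  t=0,i=13
  [9] .#..# => #  t=0,i=15
  [8] .#... => #  t=0,i=9
  [7] ..### => #  t=0,i=23
  [6] ..##. => .  t=3,i=8
  [5] ..#.# => .  t=0,i=12
  [4] ..#.. => .  t=1,i=2
  [3] ...## => #  t=0,i=22
  [2] ...#. => .  t=0,i=11
  [1] ....# => #  t=2,i=15
  [0] ..... => .  t=2,i=13
  bits 00110111000011010101011110001010 = 923621258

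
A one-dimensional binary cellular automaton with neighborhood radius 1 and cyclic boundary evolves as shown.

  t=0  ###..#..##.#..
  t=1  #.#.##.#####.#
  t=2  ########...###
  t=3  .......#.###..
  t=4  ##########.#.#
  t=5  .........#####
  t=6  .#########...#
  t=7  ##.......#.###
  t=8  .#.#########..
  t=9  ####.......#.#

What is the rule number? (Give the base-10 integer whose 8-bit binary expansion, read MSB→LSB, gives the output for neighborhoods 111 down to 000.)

  ### -> .   bit 7 = 0  t=0,i=1
  ##. -> #   bit 6 = 1  t=0,i=2
  #.# -> #   bit 5 = 1  t=0,i=10
  #.. -> .   bit 4 = 0  t=0,i=3
  .## -> #   bit 3 = 1  t=0,i=0
  .#. -> #   bit 2 = 1  t=0,i=5
  ..# -> #   bit 1 = 1  t=0,i=4
  ... -> #   bit 0 = 1  t=2,i=9
  bits 01101111 = 111

111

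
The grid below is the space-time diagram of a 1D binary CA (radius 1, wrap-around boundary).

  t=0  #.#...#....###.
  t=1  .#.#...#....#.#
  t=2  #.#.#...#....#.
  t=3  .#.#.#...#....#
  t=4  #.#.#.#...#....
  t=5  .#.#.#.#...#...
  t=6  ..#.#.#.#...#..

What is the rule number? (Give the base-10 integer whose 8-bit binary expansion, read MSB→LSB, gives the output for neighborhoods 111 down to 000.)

  ###|#  b7=1 t=0,i=12
  ##.|.  b6=0 t=0,i=13
  #.#|#  b5=1 t=0,i=1
  #..|#  b4=1 t=0,i=3
  .##|.  b3=0 t=0,i=11
  .#.|.  b2=0 t=0,i=0
  ..#|.  b1=0 t=0,i=5
  ...|.  b0=0 t=0,i=4
  bits 10110000 = 176

176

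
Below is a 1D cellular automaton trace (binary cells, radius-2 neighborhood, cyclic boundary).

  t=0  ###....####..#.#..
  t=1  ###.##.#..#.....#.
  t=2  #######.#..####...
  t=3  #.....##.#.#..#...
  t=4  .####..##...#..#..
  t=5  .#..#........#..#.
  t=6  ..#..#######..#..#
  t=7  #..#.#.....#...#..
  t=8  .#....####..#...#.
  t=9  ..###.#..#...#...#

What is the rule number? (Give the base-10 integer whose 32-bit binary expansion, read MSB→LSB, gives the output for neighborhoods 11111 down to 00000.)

1019306883

  #####|.  b31=0 t=2,i=2
  ####.|.  b30=0 t=0,i=9
  ###.#|#  b29=1 t=1,i=2
  ###..|#  b28=1 t=0,i=2
  ##.##|#  b27=1 t=1,i=3
  ##.#.|#  b26=1 t=1,i=6
  ##..#|.  b25=0 t=0,i=11
  ##...|.  b24=0 t=0,i=3
  #.###|#  b23=1 t=1,i=0
  #.##.|#  b22=1 t=1,i=4
  #.#.#|.  b21=0 t=3,i=9
  #.#..|.  b20=0 t=0,i=15
  #..##|.  b19=0 t=0,i=17
  #..#.|.  b18=0 t=0,i=12
  #...#|.  b17=0 t=2,i=16
  #....|#  b16=1 t=0,i=4
  .####|.  b15=0 t=0,i=8
  .###.|#  b14=1 t=0,i=1
  .##.#|#  b13=1 t=1,i=5
  .##..|.  b12=0 t=4,i=8
  .#.##|.  b11=0 t=1,i=17
  .#.#.|.  b10=0 t=0,i=14
  .#..#|#  b9=1 t=0,i=16
  .#...|#  b8=1 t=1,i=11
  ..###|#  b7=1 t=0,i=0
  ..##.|.  b6=0 t=3,i=6
  ..#.#|.  b5=0 t=0,i=13
  ..#..|.  b4=0 t=1,i=10
  ...##|.  b3=0 t=0,i=6
  ...#.|.  b2=0 t=1,i=15
  ....#|#  b1=1 t=0,i=5
  .....|#  b0=1 t=1,i=13
  bits 00111100110000010110001110000011 = 1019306883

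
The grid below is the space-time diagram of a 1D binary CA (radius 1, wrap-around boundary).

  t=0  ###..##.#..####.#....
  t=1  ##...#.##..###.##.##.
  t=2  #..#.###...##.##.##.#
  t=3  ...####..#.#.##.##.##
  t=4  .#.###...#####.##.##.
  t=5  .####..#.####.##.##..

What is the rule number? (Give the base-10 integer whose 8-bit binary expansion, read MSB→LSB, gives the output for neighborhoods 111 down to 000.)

  ###|#  b7=1 t=0,i=1
  ##.|.  b6=0 t=0,i=2
  #.#|#  b5=1 t=0,i=7
  #..|.  b4=0 t=0,i=3
  .##|#  b3=1 t=0,i=0
  .#.|#  b2=1 t=0,i=8
  ..#|.  b1=0 t=0,i=4
  ...|#  b0=1 t=0,i=18
  bits 10101101 = 173

173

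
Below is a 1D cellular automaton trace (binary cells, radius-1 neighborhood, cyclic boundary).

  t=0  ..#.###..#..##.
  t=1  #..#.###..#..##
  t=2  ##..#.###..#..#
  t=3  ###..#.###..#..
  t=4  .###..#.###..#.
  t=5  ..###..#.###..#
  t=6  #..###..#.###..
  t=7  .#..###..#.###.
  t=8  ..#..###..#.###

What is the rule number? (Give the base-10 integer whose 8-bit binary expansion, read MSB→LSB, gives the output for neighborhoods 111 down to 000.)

  ### -> #   bit 7 = 1  t=0,i=5
  ##. -> #   bit 6 = 1  t=0,i=6
  #.# -> #   bit 5 = 1  t=0,i=3
  #.. -> #   bit 4 = 1  t=0,i=7
  .## -> .   bit 3 = 0  t=0,i=4
  .#. -> .   bit 2 = 0  t=0,i=2
  ..# -> .   bit 1 = 0  t=0,i=1
  ... -> #   bit 0 = 1  t=0,i=0
  bits 11110001 = 241

241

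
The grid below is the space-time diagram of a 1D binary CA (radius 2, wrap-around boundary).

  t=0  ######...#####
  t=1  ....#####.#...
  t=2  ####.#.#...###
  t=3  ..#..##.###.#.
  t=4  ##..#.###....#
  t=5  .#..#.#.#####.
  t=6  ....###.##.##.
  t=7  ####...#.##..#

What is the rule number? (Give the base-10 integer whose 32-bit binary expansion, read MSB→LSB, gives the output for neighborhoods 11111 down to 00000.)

  #####|.  b31=0 t=0,i=0
  ####.|#  b30=1 t=0,i=4
  ###.#|.  b29=0 t=1,i=8
  ###..|#  b28=1 t=0,i=5
  ##.##|#  b27=1 t=3,i=7
  ##.#.|.  b26=0 t=1,i=9
  ##..#|.  b25=0 t=4,i=2
  ##...|#  b24=1 t=0,i=6
  #.###|#  b23=1 t=3,i=8
  #.##.|.  b22=0 t=6,i=8
  #.#.#|#  b21=1 t=2,i=5
  #.#..|.  b20=0 t=1,i=10
  #..##|#  b19=1 t=3,i=4
  #..#.|.  b18=0 t=4,i=3
  #...#|#  b17=1 t=0,i=7
  #....|#  b16=1 t=1,i=12
  .####|#  b15=1 t=0,i=10
  .###.|.  b14=0 t=3,i=9
  .##.#|#  b13=1 t=3,i=6
  .##..|.  b12=0 t=6,i=12
  .#.##|.  b11=0 t=4,i=5
  .#.#.|#  b10=1 t=2,i=6
  .#..#|.  b9=0 t=3,i=3
  .#...|#  b8=1 t=1,i=11
  ..###|.  b7=0 t=0,i=9
  ..##.|.  b6=0 t=3,i=5
  ..#.#|#  b5=1 t=4,i=4
  ..#..|.  b4=0 t=3,i=2
  ...##|#  b3=1 t=0,i=8
  ...#.|#  b2=1 t=3,i=1
  ....#|#  b1=1 t=1,i=2
  .....|#  b0=1 t=1,i=0
  bits 01011001101010111010010100101111 = 1504421167

1504421167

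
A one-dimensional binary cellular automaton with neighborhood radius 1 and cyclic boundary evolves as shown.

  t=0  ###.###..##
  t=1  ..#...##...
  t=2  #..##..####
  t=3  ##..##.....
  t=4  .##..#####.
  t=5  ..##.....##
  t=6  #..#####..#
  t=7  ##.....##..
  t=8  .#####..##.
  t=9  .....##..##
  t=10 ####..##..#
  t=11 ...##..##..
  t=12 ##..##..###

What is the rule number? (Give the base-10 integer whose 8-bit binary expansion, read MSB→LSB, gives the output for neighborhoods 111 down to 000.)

81

  [7] ### => .  t=0,i=0
  [6] ##. => #  t=0,i=2
  [5] #.# => .  t=0,i=3
  [4] #.. => #  t=0,i=7
  [3] .## => .  t=0,i=4
  [2] .#. => .  t=1,i=2
  [1] ..# => .  t=0,i=8
  [0] ... => #  t=1,i=0
  bits 01010001 = 81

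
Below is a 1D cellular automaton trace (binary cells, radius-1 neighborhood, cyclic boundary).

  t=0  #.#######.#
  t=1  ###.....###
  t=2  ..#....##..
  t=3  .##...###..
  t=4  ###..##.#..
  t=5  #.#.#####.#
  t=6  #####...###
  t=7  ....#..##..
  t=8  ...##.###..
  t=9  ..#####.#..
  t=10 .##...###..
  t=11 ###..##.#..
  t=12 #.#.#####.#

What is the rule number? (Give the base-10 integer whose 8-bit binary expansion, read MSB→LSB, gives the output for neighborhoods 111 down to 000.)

  [7] ### => .  t=0,i=3
  [6] ##. => #  t=0,i=0
  [5] #.# => #  t=0,i=1
  [4] #.. => .  t=1,i=3
  [3] .## => #  t=0,i=2
  [2] .#. => #  t=2,i=2
  [1] ..# => #  t=1,i=7
  [0] ... => .  t=1,i=4
  bits 01101110 = 110

110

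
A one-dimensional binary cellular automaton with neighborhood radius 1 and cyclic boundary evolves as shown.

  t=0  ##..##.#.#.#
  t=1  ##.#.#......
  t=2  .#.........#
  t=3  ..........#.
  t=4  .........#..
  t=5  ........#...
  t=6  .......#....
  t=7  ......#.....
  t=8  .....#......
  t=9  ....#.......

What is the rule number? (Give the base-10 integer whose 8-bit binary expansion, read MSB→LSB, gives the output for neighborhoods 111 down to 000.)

  nb ###: next=#  (t=0,i=0, bit7=1)
  nb ##.: next=#  (t=0,i=1, bit6=1)
  nb #.#: next=.  (t=0,i=6, bit5=0)
  nb #..: next=.  (t=0,i=2, bit4=0)
  nb .##: next=.  (t=0,i=4, bit3=0)
  nb .#.: next=.  (t=0,i=7, bit2=0)
  nb ..#: next=#  (t=0,i=3, bit1=1)
  nb ...: next=.  (t=1,i=7, bit0=0)
  bits 11000010 = 194

194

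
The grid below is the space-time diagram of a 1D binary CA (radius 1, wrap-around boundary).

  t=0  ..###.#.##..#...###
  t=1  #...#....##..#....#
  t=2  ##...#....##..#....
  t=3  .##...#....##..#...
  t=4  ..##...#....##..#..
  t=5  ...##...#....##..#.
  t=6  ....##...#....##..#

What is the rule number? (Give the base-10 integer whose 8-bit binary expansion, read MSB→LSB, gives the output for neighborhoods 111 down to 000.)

80

  ### -> .   bit 7 = 0  t=0,i=3
  ##. -> #   bit 6 = 1  t=0,i=4
  #.# -> .   bit 5 = 0  t=0,i=5
  #.. -> #   bit 4 = 1  t=0,i=0
  .## -> .   bit 3 = 0  t=0,i=2
  .#. -> .   bit 2 = 0  t=0,i=6
  ..# -> .   bit 1 = 0  t=0,i=1
  ... -> .   bit 0 = 0  t=0,i=14
  bits 01010000 = 80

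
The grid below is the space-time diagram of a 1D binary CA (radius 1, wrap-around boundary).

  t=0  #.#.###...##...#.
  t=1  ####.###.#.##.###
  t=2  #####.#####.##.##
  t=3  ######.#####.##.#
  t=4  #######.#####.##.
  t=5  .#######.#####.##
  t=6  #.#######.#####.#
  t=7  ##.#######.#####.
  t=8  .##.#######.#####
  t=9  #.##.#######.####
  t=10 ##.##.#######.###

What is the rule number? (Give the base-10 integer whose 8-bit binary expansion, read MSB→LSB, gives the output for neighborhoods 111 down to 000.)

  ###|#  b7=1 t=0,i=5
  ##.|#  b6=1 t=0,i=6
  #.#|#  b5=1 t=0,i=1
  #..|#  b4=1 t=0,i=7
  .##|.  b3=0 t=0,i=4
  .#.|#  b2=1 t=0,i=0
  ..#|#  b1=1 t=0,i=9
  ...|.  b0=0 t=0,i=8
  bits 11110110 = 246

246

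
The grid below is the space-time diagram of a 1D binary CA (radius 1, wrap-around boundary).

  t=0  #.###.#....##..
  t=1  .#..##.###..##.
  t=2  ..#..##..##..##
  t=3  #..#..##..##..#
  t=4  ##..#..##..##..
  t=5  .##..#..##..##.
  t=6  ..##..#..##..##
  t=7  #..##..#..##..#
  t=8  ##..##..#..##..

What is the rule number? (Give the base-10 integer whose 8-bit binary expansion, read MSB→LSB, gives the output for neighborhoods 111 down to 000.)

  ### -> .   bit 7 = 0  t=0,i=3
  ##. -> #   bit 6 = 1  t=0,i=4
  #.# -> #   bit 5 = 1  t=0,i=1
  #.. -> #   bit 4 = 1  t=0,i=7
  .## -> .   bit 3 = 0  t=0,i=2
  .#. -> .   bit 2 = 0  t=0,i=0
  ..# -> .   bit 1 = 0  t=0,i=10
  ... -> #   bit 0 = 1  t=0,i=8
  bits 01110001 = 113

113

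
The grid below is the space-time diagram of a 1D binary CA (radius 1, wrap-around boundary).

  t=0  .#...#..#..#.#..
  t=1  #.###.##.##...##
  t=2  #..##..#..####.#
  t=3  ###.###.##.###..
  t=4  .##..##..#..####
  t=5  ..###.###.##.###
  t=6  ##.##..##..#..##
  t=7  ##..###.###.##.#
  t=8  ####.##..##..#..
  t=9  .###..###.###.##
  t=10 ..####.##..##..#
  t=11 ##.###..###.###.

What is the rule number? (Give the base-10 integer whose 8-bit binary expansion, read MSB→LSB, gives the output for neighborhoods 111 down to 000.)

  ###|#  b7=1 t=1,i=3
  ##.|#  b6=1 t=1,i=0
  #.#|.  b5=0 t=0,i=12
  #..|#  b4=1 t=0,i=2
  .##|.  b3=0 t=1,i=2
  .#.|.  b2=0 t=0,i=1
  ..#|#  b1=1 t=0,i=0
  ...|#  b0=1 t=0,i=3
  bits 11010011 = 211

211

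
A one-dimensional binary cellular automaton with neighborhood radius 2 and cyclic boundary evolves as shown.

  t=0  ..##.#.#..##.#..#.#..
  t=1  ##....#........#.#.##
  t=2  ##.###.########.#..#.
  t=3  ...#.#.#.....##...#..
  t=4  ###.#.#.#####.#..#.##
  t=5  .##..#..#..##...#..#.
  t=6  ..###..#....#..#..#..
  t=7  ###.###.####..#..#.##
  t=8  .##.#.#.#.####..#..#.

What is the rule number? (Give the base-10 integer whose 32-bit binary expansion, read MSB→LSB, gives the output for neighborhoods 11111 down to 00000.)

1921324431

  [31] ##### => .  t=2,i=9
  [30] ####. => #  t=1,i=0
  [29] ###.# => #  t=2,i=5
  [28] ###.. => #  t=1,i=1
  [27] ##.## => .  t=2,i=2
  [26] ##.#. => .  t=0,i=4
  [25] ##..# => #  t=5,i=3
  [24] ##... => .  t=1,i=2
  [23] #.### => #  t=1,i=19
  [22] #.##. => .  t=2,i=0
  [21] #.#.# => .  t=0,i=5
  [20] #.#.. => .  t=0,i=7
  [19] #..## => .  t=0,i=9
  [18] #..#. => #  t=0,i=15
  [17] #...# => .  t=3,i=16
  [16] #.... => #  t=0,i=20
  [15] .#### => .  t=1,i=20
  [14] .###. => .  t=2,i=4
  [13] .##.# => .  t=0,i=3
  [12] .##.. => #  t=3,i=14
  [11] .#.## => .  t=1,i=18
  [10] .#.#. => #  t=0,i=6
  [9] .#..# => .  t=0,i=8
  [8] .#... => #  t=0,i=19
  [7] ..### => #  t=6,i=2
  [6] ..##. => .  t=0,i=2
  [5] ..#.# => .  t=0,i=16
  [4] ..#.. => .  t=1,i=6
  [3] ...## => #  t=0,i=1
  [2] ...#. => #  t=1,i=5
  [1] ....# => #  t=0,i=0
  [0] ..... => #  t=1,i=9
  bits 01110010100001010001010110001111 = 1921324431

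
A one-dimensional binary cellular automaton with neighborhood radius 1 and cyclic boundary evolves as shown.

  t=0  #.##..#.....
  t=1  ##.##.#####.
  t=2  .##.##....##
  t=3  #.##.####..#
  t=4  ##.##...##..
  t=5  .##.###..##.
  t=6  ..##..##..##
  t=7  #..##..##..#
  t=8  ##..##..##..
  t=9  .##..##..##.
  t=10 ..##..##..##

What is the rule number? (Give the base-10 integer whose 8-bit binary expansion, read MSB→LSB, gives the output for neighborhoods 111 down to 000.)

117

  nb ###: next=.  (t=1,i=7, bit7=0)
  nb ##.: next=#  (t=0,i=3, bit6=1)
  nb #.#: next=#  (t=0,i=1, bit5=1)
  nb #..: next=#  (t=0,i=4, bit4=1)
  nb .##: next=.  (t=0,i=2, bit3=0)
  nb .#.: next=#  (t=0,i=0, bit2=1)
  nb ..#: next=.  (t=0,i=5, bit1=0)
  nb ...: next=#  (t=0,i=8, bit0=1)
  bits 01110101 = 117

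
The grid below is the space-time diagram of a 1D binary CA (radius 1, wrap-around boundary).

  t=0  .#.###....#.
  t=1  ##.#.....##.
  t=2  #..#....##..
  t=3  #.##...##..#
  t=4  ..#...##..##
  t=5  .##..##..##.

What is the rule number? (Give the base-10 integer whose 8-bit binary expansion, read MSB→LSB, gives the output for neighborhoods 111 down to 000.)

14

  ###|.  b7=0 t=0,i=4
  ##.|.  b6=0 t=0,i=5
  #.#|.  b5=0 t=0,i=2
  #..|.  b4=0 t=0,i=6
  .##|#  b3=1 t=0,i=3
  .#.|#  b2=1 t=0,i=1
  ..#|#  b1=1 t=0,i=0
  ...|.  b0=0 t=0,i=7
  bits 00001110 = 14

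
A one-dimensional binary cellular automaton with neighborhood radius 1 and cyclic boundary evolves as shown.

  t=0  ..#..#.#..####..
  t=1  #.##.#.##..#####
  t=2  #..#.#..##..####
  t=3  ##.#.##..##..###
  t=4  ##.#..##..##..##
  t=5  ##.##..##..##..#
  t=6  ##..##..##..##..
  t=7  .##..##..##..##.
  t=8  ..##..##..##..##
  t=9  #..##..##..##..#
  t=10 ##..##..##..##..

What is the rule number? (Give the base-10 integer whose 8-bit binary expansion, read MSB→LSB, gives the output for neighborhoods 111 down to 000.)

  nb ###: next=#  (t=0,i=11, bit7=1)
  nb ##.: next=#  (t=0,i=13, bit6=1)
  nb #.#: next=.  (t=0,i=6, bit5=0)
  nb #..: next=#  (t=0,i=3, bit4=1)
  nb .##: next=.  (t=0,i=10, bit3=0)
  nb .#.: next=#  (t=0,i=2, bit2=1)
  nb ..#: next=.  (t=0,i=1, bit1=0)
  nb ...: next=#  (t=0,i=0, bit0=1)
  bits 11010101 = 213

213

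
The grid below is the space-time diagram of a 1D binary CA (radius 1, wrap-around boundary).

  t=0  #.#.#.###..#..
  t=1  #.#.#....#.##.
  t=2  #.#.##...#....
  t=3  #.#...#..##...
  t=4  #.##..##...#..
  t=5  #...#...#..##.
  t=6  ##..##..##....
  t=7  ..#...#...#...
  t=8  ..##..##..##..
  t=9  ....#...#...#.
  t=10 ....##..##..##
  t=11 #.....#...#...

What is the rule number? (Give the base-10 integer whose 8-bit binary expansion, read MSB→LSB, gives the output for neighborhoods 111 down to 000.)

20

  [7] ### => .  t=0,i=7
  [6] ##. => .  t=0,i=8
  [5] #.# => .  t=0,i=1
  [4] #.. => #  t=0,i=9
  [3] .## => .  t=0,i=6
  [2] .#. => #  t=0,i=0
  [1] ..# => .  t=0,i=10
  [0] ... => .  t=1,i=6
  bits 00010100 = 20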